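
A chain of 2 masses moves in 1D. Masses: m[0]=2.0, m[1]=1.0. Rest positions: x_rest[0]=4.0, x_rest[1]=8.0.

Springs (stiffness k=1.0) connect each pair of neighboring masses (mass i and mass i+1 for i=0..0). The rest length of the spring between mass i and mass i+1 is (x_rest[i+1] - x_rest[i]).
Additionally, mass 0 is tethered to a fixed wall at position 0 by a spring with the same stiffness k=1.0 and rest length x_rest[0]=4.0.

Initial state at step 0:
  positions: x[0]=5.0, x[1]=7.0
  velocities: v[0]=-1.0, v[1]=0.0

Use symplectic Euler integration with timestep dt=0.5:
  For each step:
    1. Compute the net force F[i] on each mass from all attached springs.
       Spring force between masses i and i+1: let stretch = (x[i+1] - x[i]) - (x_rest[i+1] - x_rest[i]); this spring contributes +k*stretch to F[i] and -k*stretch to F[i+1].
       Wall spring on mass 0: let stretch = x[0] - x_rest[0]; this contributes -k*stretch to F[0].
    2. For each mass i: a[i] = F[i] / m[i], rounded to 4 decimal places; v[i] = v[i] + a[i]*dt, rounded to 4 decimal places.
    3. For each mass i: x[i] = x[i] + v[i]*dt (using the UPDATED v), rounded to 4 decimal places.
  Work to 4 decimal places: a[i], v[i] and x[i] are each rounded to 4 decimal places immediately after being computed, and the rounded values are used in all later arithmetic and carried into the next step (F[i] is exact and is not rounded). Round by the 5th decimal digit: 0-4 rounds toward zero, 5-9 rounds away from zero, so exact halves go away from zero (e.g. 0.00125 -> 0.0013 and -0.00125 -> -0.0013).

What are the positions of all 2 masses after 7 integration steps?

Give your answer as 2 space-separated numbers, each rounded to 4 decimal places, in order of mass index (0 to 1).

Step 0: x=[5.0000 7.0000] v=[-1.0000 0.0000]
Step 1: x=[4.1250 7.5000] v=[-1.7500 1.0000]
Step 2: x=[3.1563 8.1563] v=[-1.9375 1.3125]
Step 3: x=[2.4180 8.5626] v=[-1.4766 0.8125]
Step 4: x=[2.1455 8.4327] v=[-0.5450 -0.2598]
Step 5: x=[2.3908 7.7310] v=[0.4905 -1.4034]
Step 6: x=[3.0048 6.6943] v=[1.2279 -2.0735]
Step 7: x=[3.7044 5.7352] v=[1.3991 -1.9183]

Answer: 3.7044 5.7352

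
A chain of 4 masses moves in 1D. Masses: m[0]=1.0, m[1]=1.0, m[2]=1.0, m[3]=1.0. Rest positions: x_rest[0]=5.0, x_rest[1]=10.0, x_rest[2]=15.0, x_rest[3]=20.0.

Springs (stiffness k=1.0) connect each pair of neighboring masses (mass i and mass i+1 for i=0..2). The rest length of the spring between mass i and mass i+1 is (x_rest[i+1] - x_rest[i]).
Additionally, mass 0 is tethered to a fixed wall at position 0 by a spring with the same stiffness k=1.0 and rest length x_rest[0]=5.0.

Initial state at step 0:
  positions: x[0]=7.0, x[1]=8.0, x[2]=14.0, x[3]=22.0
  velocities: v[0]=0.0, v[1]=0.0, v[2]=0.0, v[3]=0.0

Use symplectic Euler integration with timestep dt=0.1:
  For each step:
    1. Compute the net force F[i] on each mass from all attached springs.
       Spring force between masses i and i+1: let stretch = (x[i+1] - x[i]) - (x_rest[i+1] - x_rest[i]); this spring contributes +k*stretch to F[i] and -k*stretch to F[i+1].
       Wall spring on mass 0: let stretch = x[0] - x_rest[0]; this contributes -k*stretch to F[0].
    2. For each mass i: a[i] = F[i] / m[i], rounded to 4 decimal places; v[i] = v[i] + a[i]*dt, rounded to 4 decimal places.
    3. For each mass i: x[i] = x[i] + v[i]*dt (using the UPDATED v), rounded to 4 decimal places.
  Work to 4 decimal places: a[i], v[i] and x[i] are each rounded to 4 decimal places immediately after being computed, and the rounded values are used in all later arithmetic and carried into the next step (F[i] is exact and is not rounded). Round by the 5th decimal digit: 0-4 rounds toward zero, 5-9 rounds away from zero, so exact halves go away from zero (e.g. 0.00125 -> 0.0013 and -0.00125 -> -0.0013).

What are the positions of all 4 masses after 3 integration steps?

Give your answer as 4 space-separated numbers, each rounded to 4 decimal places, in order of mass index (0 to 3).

Answer: 6.6485 8.2930 14.1190 21.8225

Derivation:
Step 0: x=[7.0000 8.0000 14.0000 22.0000] v=[0.0000 0.0000 0.0000 0.0000]
Step 1: x=[6.9400 8.0500 14.0200 21.9700] v=[-0.6000 0.5000 0.2000 -0.3000]
Step 2: x=[6.8217 8.1486 14.0598 21.9105] v=[-1.1830 0.9860 0.3980 -0.5950]
Step 3: x=[6.6485 8.2930 14.1190 21.8225] v=[-1.7325 1.4444 0.5920 -0.8801]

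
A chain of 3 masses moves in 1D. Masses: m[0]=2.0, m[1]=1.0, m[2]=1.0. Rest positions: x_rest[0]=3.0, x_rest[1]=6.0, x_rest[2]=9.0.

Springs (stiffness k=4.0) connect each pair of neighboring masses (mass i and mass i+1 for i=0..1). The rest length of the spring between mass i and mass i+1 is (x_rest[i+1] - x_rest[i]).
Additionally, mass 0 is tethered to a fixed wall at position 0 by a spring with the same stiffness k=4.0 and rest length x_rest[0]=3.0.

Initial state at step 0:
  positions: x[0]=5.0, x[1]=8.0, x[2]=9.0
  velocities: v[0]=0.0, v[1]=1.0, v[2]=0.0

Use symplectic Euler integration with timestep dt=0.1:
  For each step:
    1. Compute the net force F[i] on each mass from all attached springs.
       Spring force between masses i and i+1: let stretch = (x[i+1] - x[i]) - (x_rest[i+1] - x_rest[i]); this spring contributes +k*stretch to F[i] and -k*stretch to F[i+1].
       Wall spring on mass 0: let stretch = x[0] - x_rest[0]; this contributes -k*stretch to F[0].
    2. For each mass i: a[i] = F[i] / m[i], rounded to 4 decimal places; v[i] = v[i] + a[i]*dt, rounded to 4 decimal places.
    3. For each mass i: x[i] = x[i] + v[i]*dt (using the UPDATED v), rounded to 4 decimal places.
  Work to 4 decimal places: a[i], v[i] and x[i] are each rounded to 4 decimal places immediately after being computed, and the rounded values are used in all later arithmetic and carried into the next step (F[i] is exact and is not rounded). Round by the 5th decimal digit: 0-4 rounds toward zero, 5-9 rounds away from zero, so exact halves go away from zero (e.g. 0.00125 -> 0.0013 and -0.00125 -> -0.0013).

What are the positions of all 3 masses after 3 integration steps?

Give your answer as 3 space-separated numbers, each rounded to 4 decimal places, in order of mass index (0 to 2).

Answer: 4.7679 7.8280 9.4641

Derivation:
Step 0: x=[5.0000 8.0000 9.0000] v=[0.0000 1.0000 0.0000]
Step 1: x=[4.9600 8.0200 9.0800] v=[-0.4000 0.2000 0.8000]
Step 2: x=[4.8820 7.9600 9.2376] v=[-0.7800 -0.6000 1.5760]
Step 3: x=[4.7679 7.8280 9.4641] v=[-1.1408 -1.3202 2.2650]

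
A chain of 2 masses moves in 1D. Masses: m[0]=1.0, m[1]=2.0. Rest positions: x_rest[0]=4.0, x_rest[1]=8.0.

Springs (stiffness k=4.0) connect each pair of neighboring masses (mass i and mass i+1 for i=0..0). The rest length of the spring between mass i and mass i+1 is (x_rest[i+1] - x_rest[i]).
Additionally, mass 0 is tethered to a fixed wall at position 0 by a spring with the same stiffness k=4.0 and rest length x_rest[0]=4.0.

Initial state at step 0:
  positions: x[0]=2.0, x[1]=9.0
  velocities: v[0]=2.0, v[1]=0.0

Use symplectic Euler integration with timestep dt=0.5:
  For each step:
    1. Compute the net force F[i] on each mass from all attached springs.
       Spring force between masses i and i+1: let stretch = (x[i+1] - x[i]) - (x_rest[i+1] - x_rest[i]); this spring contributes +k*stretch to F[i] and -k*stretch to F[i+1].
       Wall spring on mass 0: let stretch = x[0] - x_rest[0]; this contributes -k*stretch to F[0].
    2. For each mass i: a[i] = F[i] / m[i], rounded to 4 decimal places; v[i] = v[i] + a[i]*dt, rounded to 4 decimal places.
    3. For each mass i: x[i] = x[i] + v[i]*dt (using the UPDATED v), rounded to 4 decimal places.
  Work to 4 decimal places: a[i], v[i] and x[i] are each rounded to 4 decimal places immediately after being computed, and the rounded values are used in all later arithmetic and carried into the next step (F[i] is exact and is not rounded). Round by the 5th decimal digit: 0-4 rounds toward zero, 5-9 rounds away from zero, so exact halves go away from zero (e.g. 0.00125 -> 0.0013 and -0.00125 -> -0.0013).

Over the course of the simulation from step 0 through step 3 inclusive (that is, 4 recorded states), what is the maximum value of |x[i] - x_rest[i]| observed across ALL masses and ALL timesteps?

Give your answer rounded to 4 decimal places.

Step 0: x=[2.0000 9.0000] v=[2.0000 0.0000]
Step 1: x=[8.0000 7.5000] v=[12.0000 -3.0000]
Step 2: x=[5.5000 8.2500] v=[-5.0000 1.5000]
Step 3: x=[0.2500 9.6250] v=[-10.5000 2.7500]
Max displacement = 4.0000

Answer: 4.0000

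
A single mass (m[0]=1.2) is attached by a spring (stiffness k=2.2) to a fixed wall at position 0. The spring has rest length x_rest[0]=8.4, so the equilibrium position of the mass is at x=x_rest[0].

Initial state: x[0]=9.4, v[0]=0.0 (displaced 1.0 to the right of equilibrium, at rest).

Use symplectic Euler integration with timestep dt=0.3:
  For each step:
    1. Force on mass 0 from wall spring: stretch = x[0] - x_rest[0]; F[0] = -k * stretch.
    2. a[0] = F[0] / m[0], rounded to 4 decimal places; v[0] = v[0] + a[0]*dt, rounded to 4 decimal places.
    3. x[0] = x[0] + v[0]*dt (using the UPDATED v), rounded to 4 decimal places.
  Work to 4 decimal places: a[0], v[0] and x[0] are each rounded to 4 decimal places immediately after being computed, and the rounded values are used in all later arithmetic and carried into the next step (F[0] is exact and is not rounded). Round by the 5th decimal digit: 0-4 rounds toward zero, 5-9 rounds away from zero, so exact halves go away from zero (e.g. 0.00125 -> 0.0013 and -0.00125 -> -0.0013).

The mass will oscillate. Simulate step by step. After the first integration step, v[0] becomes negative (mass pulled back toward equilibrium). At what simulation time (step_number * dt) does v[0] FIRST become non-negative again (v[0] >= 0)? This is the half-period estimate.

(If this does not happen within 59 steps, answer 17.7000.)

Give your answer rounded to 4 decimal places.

Answer: 2.4000

Derivation:
Step 0: x=[9.4000] v=[0.0000]
Step 1: x=[9.2350] v=[-0.5500]
Step 2: x=[8.9322] v=[-1.0092]
Step 3: x=[8.5416] v=[-1.3019]
Step 4: x=[8.1277] v=[-1.3798]
Step 5: x=[7.7587] v=[-1.2300]
Step 6: x=[7.4955] v=[-0.8773]
Step 7: x=[7.3816] v=[-0.3798]
Step 8: x=[7.4357] v=[0.1803]
First v>=0 after going negative at step 8, time=2.4000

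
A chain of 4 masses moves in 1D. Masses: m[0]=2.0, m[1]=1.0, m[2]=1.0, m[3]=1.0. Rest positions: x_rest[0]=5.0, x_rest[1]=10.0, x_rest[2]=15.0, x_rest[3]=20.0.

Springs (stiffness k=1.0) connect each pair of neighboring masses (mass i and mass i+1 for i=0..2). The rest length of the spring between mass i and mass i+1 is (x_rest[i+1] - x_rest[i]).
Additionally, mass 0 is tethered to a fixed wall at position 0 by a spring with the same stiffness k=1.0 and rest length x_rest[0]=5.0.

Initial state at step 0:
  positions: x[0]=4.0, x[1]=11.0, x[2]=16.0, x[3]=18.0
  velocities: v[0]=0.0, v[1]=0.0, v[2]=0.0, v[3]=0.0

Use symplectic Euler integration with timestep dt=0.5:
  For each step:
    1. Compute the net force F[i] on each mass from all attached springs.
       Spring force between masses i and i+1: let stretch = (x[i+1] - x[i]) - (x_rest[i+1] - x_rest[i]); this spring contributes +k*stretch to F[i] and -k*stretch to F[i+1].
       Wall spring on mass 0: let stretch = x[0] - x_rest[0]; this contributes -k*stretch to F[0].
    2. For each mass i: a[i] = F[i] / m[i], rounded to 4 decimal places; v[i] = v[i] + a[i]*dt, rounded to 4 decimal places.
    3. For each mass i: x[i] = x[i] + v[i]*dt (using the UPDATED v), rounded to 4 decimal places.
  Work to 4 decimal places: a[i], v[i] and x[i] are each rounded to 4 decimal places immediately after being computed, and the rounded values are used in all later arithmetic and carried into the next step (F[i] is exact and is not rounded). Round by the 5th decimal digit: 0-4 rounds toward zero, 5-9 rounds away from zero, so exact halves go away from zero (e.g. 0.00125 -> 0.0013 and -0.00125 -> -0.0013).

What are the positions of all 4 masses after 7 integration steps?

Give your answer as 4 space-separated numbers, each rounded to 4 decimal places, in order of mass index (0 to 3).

Step 0: x=[4.0000 11.0000 16.0000 18.0000] v=[0.0000 0.0000 0.0000 0.0000]
Step 1: x=[4.3750 10.5000 15.2500 18.7500] v=[0.7500 -1.0000 -1.5000 1.5000]
Step 2: x=[4.9688 9.6563 14.1875 19.8750] v=[1.1875 -1.6875 -2.1250 2.2500]
Step 3: x=[5.5274 8.7735 13.4141 20.8282] v=[1.1172 -1.7657 -1.5469 1.9063]
Step 4: x=[5.8009 8.2393 13.3340 21.1779] v=[0.5469 -1.0685 -0.1602 0.6993]
Step 5: x=[5.6540 8.3692 13.9412 20.8166] v=[-0.2938 0.2597 1.2144 -0.7227]
Step 6: x=[5.1398 9.2133 14.8743 19.9864] v=[-1.0285 1.6881 1.8661 -1.6604]
Step 7: x=[4.4923 10.4543 15.6702 19.1282] v=[-1.2951 2.4819 1.5917 -1.7165]

Answer: 4.4923 10.4543 15.6702 19.1282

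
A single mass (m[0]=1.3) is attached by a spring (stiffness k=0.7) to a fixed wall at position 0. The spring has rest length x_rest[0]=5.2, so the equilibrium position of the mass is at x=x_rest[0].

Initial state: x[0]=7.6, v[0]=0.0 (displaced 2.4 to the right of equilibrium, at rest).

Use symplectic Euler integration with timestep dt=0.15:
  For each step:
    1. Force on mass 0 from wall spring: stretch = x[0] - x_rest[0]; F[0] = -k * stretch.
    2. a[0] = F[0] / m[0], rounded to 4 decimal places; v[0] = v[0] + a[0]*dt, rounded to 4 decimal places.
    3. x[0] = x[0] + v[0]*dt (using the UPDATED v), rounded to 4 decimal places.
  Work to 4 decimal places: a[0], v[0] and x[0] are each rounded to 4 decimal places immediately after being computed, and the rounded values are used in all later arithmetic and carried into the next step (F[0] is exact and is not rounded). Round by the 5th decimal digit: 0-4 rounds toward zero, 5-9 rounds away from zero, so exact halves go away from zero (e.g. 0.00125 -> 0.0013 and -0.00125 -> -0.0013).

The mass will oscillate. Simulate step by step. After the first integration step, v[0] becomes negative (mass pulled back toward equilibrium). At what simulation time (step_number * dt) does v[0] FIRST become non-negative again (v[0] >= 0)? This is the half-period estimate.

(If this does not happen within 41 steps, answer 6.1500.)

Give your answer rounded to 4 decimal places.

Step 0: x=[7.6000] v=[0.0000]
Step 1: x=[7.5709] v=[-0.1938]
Step 2: x=[7.5131] v=[-0.3853]
Step 3: x=[7.4273] v=[-0.5721]
Step 4: x=[7.3145] v=[-0.7520]
Step 5: x=[7.1761] v=[-0.9228]
Step 6: x=[7.0137] v=[-1.0824]
Step 7: x=[6.8294] v=[-1.2289]
Step 8: x=[6.6253] v=[-1.3605]
Step 9: x=[6.4040] v=[-1.4756]
Step 10: x=[6.1681] v=[-1.5728]
Step 11: x=[5.9205] v=[-1.6510]
Step 12: x=[5.6641] v=[-1.7092]
Step 13: x=[5.4021] v=[-1.7467]
Step 14: x=[5.1377] v=[-1.7630]
Step 15: x=[4.8740] v=[-1.7580]
Step 16: x=[4.6142] v=[-1.7317]
Step 17: x=[4.3615] v=[-1.6844]
Step 18: x=[4.1190] v=[-1.6167]
Step 19: x=[3.8896] v=[-1.5294]
Step 20: x=[3.6761] v=[-1.4236]
Step 21: x=[3.4810] v=[-1.3005]
Step 22: x=[3.3067] v=[-1.1617]
Step 23: x=[3.1554] v=[-1.0088]
Step 24: x=[3.0288] v=[-0.8437]
Step 25: x=[2.9286] v=[-0.6683]
Step 26: x=[2.8559] v=[-0.4848]
Step 27: x=[2.8116] v=[-0.2955]
Step 28: x=[2.7962] v=[-0.1026]
Step 29: x=[2.8099] v=[0.0916]
First v>=0 after going negative at step 29, time=4.3500

Answer: 4.3500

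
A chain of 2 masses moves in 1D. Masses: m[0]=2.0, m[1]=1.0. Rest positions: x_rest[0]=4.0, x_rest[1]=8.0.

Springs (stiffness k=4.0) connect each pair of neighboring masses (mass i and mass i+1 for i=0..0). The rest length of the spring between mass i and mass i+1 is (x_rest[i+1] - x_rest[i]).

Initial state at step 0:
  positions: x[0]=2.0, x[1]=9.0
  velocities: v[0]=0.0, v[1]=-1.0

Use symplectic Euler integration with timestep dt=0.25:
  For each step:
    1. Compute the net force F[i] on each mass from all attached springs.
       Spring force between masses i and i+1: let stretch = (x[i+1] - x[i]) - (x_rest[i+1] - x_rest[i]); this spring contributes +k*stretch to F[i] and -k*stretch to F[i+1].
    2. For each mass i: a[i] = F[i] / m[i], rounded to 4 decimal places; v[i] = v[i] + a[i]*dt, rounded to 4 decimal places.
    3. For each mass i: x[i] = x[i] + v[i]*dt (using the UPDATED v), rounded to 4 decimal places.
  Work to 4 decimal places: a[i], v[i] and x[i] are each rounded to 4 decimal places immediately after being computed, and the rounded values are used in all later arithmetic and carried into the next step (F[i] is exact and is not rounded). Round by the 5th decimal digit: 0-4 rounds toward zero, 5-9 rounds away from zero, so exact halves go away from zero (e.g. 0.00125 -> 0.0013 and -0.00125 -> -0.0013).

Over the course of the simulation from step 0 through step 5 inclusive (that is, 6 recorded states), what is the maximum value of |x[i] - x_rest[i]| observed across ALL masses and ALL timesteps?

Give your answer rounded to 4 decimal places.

Step 0: x=[2.0000 9.0000] v=[0.0000 -1.0000]
Step 1: x=[2.3750 8.0000] v=[1.5000 -4.0000]
Step 2: x=[2.9531 6.5938] v=[2.3125 -5.6250]
Step 3: x=[3.4863 5.2774] v=[2.1329 -5.2657]
Step 4: x=[3.7434 4.5132] v=[1.0285 -3.0568]
Step 5: x=[3.5968 4.5566] v=[-0.5866 0.1734]
Max displacement = 3.4868

Answer: 3.4868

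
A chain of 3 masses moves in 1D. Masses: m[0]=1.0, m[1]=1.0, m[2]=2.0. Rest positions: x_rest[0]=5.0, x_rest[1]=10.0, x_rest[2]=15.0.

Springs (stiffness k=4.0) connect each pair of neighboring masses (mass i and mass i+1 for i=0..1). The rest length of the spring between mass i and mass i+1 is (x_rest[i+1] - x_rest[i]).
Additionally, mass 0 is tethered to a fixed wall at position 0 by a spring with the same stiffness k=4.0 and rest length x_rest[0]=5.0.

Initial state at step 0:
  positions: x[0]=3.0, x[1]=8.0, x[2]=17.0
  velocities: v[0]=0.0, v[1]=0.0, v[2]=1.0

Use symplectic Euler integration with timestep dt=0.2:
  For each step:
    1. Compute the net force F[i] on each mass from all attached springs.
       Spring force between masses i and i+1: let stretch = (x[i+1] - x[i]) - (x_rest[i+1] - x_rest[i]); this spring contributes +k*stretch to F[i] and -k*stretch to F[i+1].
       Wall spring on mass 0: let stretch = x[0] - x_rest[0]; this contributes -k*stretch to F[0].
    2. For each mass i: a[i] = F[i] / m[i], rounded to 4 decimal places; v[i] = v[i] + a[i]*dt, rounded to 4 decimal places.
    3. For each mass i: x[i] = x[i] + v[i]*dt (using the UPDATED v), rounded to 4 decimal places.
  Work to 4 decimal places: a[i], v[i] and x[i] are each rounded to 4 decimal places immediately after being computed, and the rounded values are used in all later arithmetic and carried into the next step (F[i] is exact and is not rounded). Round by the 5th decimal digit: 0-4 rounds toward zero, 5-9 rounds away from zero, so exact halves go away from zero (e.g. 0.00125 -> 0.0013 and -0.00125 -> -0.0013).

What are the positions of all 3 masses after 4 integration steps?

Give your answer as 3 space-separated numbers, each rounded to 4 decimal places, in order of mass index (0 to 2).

Answer: 6.0206 12.0877 15.4640

Derivation:
Step 0: x=[3.0000 8.0000 17.0000] v=[0.0000 0.0000 1.0000]
Step 1: x=[3.3200 8.6400 16.8800] v=[1.6000 3.2000 -0.6000]
Step 2: x=[3.9600 9.7472 16.5008] v=[3.2000 5.5360 -1.8960]
Step 3: x=[4.8924 11.0090 15.9813] v=[4.6618 6.3091 -2.5974]
Step 4: x=[6.0206 12.0877 15.4640] v=[5.6412 5.3937 -2.5863]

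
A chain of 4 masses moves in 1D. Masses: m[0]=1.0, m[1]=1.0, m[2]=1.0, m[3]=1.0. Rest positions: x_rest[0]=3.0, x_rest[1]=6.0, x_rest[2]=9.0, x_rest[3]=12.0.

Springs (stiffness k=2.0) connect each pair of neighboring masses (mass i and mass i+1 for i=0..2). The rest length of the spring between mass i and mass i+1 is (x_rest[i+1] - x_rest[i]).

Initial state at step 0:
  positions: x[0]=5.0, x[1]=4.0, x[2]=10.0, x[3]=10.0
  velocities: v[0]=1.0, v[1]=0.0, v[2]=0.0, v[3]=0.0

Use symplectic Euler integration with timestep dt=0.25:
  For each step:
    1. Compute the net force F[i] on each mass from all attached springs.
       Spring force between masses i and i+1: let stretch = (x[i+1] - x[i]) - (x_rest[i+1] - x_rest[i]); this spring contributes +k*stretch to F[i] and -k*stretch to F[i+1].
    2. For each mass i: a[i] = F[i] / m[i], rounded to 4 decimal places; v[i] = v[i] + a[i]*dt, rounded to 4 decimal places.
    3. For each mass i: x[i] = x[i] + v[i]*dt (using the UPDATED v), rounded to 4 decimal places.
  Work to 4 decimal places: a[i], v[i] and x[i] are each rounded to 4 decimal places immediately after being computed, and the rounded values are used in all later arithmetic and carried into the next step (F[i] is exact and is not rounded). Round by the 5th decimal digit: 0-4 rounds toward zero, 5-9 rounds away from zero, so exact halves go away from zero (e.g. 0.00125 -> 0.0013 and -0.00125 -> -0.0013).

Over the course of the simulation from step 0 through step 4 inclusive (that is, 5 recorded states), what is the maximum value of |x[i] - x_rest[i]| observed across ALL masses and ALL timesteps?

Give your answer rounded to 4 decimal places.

Answer: 2.4121

Derivation:
Step 0: x=[5.0000 4.0000 10.0000 10.0000] v=[1.0000 0.0000 0.0000 0.0000]
Step 1: x=[4.7500 4.8750 9.2500 10.3750] v=[-1.0000 3.5000 -3.0000 1.5000]
Step 2: x=[4.1406 6.2813 8.0938 10.9844] v=[-2.4375 5.6250 -4.6250 2.4375]
Step 3: x=[3.4238 7.6465 7.0723 11.6075] v=[-2.8672 5.4609 -4.0860 2.4922]
Step 4: x=[2.8598 8.4121 6.6895 12.0387] v=[-2.2559 3.0625 -1.5313 1.7246]
Max displacement = 2.4121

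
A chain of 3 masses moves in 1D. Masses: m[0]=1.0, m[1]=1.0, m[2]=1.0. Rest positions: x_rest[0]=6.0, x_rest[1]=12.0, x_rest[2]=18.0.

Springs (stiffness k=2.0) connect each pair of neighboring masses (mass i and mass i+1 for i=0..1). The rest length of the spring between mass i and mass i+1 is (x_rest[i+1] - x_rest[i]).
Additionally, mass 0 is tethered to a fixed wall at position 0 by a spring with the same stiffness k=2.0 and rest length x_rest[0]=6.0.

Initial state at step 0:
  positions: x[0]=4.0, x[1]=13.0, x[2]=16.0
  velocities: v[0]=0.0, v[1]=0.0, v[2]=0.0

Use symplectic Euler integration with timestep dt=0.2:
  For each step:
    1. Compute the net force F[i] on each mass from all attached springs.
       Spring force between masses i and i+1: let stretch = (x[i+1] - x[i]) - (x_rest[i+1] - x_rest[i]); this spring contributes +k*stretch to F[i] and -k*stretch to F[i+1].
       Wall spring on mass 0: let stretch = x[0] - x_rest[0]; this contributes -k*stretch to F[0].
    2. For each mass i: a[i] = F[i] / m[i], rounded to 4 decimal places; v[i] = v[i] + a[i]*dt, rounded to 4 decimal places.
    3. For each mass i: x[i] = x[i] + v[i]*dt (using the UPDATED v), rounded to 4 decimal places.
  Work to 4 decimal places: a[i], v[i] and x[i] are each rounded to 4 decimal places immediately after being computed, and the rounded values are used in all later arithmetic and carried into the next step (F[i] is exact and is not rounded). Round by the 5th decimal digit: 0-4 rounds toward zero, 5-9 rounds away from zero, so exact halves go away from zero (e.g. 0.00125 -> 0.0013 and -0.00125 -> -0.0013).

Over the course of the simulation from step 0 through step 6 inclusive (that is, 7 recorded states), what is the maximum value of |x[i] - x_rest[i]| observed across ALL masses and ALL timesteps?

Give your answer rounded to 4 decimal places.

Answer: 2.5763

Derivation:
Step 0: x=[4.0000 13.0000 16.0000] v=[0.0000 0.0000 0.0000]
Step 1: x=[4.4000 12.5200 16.2400] v=[2.0000 -2.4000 1.2000]
Step 2: x=[5.0976 11.6880 16.6624] v=[3.4880 -4.1600 2.1120]
Step 3: x=[5.9146 10.7267 17.1668] v=[4.0851 -4.8064 2.5222]
Step 4: x=[6.6434 9.8957 17.6360] v=[3.6441 -4.1552 2.3462]
Step 5: x=[7.1009 9.4237 17.9660] v=[2.2877 -2.3600 1.6501]
Step 6: x=[7.1762 9.4493 18.0926] v=[0.3765 0.1278 0.6332]
Max displacement = 2.5763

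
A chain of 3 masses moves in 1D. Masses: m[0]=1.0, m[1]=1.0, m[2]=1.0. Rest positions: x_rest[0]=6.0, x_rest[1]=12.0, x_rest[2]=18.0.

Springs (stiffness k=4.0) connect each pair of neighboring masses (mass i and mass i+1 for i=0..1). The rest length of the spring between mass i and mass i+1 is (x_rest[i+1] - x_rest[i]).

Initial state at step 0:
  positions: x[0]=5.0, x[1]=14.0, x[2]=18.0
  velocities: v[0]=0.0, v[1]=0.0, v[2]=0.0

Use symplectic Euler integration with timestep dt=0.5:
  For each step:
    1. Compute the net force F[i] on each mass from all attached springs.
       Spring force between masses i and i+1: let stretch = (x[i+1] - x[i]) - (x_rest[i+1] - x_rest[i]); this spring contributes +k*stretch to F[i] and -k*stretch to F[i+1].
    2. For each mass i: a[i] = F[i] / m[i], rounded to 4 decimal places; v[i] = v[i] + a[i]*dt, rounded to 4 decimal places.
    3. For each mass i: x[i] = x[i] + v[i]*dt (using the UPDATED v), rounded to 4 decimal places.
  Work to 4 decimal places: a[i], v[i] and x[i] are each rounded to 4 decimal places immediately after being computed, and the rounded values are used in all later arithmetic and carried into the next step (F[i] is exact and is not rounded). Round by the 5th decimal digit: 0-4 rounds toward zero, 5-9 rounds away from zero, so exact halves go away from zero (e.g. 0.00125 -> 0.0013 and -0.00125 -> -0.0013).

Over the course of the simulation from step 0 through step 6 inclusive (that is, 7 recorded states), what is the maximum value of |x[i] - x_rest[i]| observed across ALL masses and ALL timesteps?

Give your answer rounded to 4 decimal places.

Answer: 3.0000

Derivation:
Step 0: x=[5.0000 14.0000 18.0000] v=[0.0000 0.0000 0.0000]
Step 1: x=[8.0000 9.0000 20.0000] v=[6.0000 -10.0000 4.0000]
Step 2: x=[6.0000 14.0000 17.0000] v=[-4.0000 10.0000 -6.0000]
Step 3: x=[6.0000 14.0000 17.0000] v=[0.0000 0.0000 0.0000]
Step 4: x=[8.0000 9.0000 20.0000] v=[4.0000 -10.0000 6.0000]
Step 5: x=[5.0000 14.0000 18.0000] v=[-6.0000 10.0000 -4.0000]
Step 6: x=[5.0000 14.0000 18.0000] v=[0.0000 0.0000 0.0000]
Max displacement = 3.0000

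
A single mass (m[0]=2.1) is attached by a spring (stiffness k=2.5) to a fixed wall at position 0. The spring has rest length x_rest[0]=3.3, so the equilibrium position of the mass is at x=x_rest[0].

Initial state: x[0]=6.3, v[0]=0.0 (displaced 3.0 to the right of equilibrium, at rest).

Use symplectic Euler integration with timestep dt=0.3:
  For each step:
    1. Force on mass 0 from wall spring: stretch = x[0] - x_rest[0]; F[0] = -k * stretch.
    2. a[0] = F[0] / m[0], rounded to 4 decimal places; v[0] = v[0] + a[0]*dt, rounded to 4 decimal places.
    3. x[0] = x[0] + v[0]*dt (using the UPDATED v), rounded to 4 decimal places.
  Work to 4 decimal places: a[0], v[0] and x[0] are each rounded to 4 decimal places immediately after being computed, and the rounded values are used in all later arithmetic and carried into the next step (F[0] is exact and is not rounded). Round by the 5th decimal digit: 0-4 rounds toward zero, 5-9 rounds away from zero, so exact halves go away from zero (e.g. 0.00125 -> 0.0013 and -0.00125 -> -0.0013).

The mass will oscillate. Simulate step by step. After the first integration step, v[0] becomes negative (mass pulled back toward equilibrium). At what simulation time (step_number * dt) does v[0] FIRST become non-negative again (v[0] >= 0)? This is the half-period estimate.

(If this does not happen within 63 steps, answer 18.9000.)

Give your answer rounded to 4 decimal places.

Answer: 3.0000

Derivation:
Step 0: x=[6.3000] v=[0.0000]
Step 1: x=[5.9786] v=[-1.0714]
Step 2: x=[5.3702] v=[-2.0280]
Step 3: x=[4.5400] v=[-2.7674]
Step 4: x=[3.5769] v=[-3.2103]
Step 5: x=[2.5841] v=[-3.3092]
Step 6: x=[1.6681] v=[-3.0535]
Step 7: x=[0.9269] v=[-2.4707]
Step 8: x=[0.4399] v=[-1.6232]
Step 9: x=[0.2594] v=[-0.6017]
Step 10: x=[0.4047] v=[0.4842]
First v>=0 after going negative at step 10, time=3.0000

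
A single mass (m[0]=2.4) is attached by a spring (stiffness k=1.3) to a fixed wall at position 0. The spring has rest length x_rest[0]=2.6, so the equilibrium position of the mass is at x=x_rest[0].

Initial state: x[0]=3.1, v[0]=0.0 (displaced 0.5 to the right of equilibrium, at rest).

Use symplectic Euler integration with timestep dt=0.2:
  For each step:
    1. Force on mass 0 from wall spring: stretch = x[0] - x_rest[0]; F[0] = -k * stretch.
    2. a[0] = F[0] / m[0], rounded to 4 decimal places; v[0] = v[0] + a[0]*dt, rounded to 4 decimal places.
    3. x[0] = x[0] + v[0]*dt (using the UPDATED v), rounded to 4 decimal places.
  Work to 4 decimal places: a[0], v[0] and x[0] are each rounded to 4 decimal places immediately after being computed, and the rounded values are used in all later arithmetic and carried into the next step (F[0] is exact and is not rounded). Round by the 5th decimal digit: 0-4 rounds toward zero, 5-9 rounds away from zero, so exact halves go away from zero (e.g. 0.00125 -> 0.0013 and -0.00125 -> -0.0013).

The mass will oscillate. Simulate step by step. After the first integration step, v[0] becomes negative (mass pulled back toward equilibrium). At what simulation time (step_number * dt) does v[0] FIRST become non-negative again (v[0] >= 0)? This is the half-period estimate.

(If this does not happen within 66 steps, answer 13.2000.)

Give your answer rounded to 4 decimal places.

Step 0: x=[3.1000] v=[0.0000]
Step 1: x=[3.0892] v=[-0.0542]
Step 2: x=[3.0678] v=[-0.1072]
Step 3: x=[3.0362] v=[-0.1579]
Step 4: x=[2.9952] v=[-0.2052]
Step 5: x=[2.9456] v=[-0.2480]
Step 6: x=[2.8885] v=[-0.2854]
Step 7: x=[2.8252] v=[-0.3167]
Step 8: x=[2.7570] v=[-0.3411]
Step 9: x=[2.6854] v=[-0.3581]
Step 10: x=[2.6119] v=[-0.3674]
Step 11: x=[2.5382] v=[-0.3687]
Step 12: x=[2.4658] v=[-0.3620]
Step 13: x=[2.3963] v=[-0.3475]
Step 14: x=[2.3312] v=[-0.3254]
Step 15: x=[2.2719] v=[-0.2963]
Step 16: x=[2.2197] v=[-0.2608]
Step 17: x=[2.1758] v=[-0.2196]
Step 18: x=[2.1411] v=[-0.1736]
Step 19: x=[2.1163] v=[-0.1239]
Step 20: x=[2.1020] v=[-0.0715]
Step 21: x=[2.0985] v=[-0.0175]
Step 22: x=[2.1059] v=[0.0368]
First v>=0 after going negative at step 22, time=4.4000

Answer: 4.4000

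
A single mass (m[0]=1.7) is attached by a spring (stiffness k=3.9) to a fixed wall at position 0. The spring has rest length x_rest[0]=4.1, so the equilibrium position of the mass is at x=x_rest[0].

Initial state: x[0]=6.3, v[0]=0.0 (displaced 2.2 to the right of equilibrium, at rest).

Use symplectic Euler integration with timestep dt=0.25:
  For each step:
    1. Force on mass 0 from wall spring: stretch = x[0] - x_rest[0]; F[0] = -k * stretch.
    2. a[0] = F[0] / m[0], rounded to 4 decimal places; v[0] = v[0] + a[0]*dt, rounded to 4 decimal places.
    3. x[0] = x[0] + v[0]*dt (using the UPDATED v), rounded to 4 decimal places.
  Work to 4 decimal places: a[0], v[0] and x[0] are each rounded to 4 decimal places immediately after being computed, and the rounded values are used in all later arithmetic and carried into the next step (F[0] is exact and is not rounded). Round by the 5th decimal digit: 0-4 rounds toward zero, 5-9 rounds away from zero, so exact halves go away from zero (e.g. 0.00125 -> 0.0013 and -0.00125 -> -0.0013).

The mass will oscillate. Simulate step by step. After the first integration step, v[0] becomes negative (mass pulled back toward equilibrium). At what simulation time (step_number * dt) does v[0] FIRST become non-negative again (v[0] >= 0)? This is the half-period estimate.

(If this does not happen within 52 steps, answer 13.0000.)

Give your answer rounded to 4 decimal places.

Answer: 2.2500

Derivation:
Step 0: x=[6.3000] v=[0.0000]
Step 1: x=[5.9846] v=[-1.2618]
Step 2: x=[5.3989] v=[-2.3427]
Step 3: x=[4.6270] v=[-3.0877]
Step 4: x=[3.7795] v=[-3.3900]
Step 5: x=[2.9780] v=[-3.2062]
Step 6: x=[2.3373] v=[-2.5627]
Step 7: x=[1.9494] v=[-1.5518]
Step 8: x=[1.8698] v=[-0.3184]
Step 9: x=[2.1100] v=[0.9607]
First v>=0 after going negative at step 9, time=2.2500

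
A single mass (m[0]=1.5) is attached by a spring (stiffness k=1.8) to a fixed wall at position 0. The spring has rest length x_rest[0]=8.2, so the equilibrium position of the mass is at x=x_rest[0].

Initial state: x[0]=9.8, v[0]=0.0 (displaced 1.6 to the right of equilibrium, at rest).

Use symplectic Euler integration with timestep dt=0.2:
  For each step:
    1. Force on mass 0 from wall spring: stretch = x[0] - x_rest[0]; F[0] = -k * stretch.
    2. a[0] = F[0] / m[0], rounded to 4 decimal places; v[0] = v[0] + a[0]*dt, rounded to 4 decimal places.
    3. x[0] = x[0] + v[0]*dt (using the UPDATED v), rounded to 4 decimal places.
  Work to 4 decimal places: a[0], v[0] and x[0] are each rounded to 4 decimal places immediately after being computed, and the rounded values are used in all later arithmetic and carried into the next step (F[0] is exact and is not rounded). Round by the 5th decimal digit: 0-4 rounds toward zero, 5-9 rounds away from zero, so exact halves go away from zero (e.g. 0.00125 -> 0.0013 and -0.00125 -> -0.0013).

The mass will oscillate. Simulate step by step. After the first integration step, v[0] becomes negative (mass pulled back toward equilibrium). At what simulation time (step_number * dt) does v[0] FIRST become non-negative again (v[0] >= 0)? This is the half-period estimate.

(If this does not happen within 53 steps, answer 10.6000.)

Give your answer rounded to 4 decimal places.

Answer: 3.0000

Derivation:
Step 0: x=[9.8000] v=[0.0000]
Step 1: x=[9.7232] v=[-0.3840]
Step 2: x=[9.5733] v=[-0.7496]
Step 3: x=[9.3575] v=[-1.0792]
Step 4: x=[9.0861] v=[-1.3570]
Step 5: x=[8.7722] v=[-1.5697]
Step 6: x=[8.4308] v=[-1.7070]
Step 7: x=[8.0783] v=[-1.7624]
Step 8: x=[7.7317] v=[-1.7332]
Step 9: x=[7.4075] v=[-1.6208]
Step 10: x=[7.1214] v=[-1.4306]
Step 11: x=[6.8871] v=[-1.1717]
Step 12: x=[6.7158] v=[-0.8566]
Step 13: x=[6.6157] v=[-0.5004]
Step 14: x=[6.5917] v=[-0.1202]
Step 15: x=[6.6449] v=[0.2658]
First v>=0 after going negative at step 15, time=3.0000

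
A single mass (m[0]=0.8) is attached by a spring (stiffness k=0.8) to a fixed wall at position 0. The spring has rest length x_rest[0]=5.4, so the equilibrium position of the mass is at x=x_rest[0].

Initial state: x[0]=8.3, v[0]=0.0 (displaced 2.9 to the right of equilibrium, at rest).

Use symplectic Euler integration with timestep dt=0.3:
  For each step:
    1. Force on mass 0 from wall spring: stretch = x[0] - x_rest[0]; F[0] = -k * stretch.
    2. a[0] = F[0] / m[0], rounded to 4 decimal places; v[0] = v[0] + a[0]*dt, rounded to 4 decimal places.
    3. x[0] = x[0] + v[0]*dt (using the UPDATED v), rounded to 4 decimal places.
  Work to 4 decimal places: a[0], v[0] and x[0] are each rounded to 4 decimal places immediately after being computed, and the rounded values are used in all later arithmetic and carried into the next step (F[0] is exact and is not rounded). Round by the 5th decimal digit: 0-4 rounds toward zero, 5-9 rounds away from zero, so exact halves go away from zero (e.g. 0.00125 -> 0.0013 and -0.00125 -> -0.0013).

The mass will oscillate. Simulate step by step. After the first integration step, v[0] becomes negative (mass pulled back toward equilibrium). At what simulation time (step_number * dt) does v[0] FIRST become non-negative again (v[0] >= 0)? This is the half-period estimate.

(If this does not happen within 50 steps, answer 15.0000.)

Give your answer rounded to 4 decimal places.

Step 0: x=[8.3000] v=[0.0000]
Step 1: x=[8.0390] v=[-0.8700]
Step 2: x=[7.5405] v=[-1.6617]
Step 3: x=[6.8493] v=[-2.3039]
Step 4: x=[6.0277] v=[-2.7387]
Step 5: x=[5.1496] v=[-2.9270]
Step 6: x=[4.2940] v=[-2.8519]
Step 7: x=[3.5380] v=[-2.5201]
Step 8: x=[2.9496] v=[-1.9615]
Step 9: x=[2.5817] v=[-1.2264]
Step 10: x=[2.4674] v=[-0.3809]
Step 11: x=[2.6171] v=[0.4989]
First v>=0 after going negative at step 11, time=3.3000

Answer: 3.3000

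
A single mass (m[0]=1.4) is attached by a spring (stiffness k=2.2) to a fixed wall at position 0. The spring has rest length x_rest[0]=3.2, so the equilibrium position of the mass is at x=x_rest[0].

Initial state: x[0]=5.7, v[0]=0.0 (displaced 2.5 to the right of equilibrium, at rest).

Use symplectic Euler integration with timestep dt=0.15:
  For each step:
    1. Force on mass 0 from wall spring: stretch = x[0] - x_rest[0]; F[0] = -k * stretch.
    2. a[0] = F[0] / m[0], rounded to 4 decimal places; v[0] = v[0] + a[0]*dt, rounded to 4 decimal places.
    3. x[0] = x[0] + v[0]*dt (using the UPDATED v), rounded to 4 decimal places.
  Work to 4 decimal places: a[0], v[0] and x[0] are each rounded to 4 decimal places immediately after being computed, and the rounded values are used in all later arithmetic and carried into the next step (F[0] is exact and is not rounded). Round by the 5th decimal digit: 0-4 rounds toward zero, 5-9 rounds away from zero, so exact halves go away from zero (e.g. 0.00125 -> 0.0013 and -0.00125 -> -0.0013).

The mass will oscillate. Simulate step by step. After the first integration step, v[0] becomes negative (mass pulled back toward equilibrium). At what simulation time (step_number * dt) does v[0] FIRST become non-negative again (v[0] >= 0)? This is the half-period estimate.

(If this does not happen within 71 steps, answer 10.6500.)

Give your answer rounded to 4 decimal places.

Answer: 2.5500

Derivation:
Step 0: x=[5.7000] v=[0.0000]
Step 1: x=[5.6116] v=[-0.5893]
Step 2: x=[5.4379] v=[-1.1578]
Step 3: x=[5.1851] v=[-1.6853]
Step 4: x=[4.8621] v=[-2.1532]
Step 5: x=[4.4804] v=[-2.5450]
Step 6: x=[4.0534] v=[-2.8468]
Step 7: x=[3.5962] v=[-3.0480]
Step 8: x=[3.1250] v=[-3.1414]
Step 9: x=[2.6564] v=[-3.1237]
Step 10: x=[2.2071] v=[-2.9956]
Step 11: x=[1.7929] v=[-2.7616]
Step 12: x=[1.4284] v=[-2.4299]
Step 13: x=[1.1266] v=[-2.0123]
Step 14: x=[0.8981] v=[-1.5236]
Step 15: x=[0.7510] v=[-0.9810]
Step 16: x=[0.6904] v=[-0.4037]
Step 17: x=[0.7186] v=[0.1879]
First v>=0 after going negative at step 17, time=2.5500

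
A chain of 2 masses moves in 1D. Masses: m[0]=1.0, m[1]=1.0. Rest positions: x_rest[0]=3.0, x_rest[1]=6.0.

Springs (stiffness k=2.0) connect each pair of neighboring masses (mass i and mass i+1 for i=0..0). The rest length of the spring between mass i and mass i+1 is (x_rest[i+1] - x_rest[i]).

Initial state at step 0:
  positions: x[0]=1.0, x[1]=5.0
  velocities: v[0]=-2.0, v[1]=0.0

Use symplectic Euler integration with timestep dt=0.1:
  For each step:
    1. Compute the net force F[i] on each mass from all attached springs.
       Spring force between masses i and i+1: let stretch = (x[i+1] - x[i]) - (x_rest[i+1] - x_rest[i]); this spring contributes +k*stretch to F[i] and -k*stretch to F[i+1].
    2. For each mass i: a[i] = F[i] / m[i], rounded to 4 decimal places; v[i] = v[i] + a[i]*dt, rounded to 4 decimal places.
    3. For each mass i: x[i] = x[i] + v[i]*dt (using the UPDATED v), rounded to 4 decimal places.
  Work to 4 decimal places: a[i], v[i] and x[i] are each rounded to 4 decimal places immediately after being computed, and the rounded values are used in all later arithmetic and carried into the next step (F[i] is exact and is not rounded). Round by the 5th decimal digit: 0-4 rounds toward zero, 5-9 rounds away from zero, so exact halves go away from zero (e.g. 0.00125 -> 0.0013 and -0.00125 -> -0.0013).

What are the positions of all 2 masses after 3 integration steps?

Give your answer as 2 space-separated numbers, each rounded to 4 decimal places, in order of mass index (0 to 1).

Step 0: x=[1.0000 5.0000] v=[-2.0000 0.0000]
Step 1: x=[0.8200 4.9800] v=[-1.8000 -0.2000]
Step 2: x=[0.6632 4.9368] v=[-1.5680 -0.4320]
Step 3: x=[0.5319 4.8681] v=[-1.3133 -0.6867]

Answer: 0.5319 4.8681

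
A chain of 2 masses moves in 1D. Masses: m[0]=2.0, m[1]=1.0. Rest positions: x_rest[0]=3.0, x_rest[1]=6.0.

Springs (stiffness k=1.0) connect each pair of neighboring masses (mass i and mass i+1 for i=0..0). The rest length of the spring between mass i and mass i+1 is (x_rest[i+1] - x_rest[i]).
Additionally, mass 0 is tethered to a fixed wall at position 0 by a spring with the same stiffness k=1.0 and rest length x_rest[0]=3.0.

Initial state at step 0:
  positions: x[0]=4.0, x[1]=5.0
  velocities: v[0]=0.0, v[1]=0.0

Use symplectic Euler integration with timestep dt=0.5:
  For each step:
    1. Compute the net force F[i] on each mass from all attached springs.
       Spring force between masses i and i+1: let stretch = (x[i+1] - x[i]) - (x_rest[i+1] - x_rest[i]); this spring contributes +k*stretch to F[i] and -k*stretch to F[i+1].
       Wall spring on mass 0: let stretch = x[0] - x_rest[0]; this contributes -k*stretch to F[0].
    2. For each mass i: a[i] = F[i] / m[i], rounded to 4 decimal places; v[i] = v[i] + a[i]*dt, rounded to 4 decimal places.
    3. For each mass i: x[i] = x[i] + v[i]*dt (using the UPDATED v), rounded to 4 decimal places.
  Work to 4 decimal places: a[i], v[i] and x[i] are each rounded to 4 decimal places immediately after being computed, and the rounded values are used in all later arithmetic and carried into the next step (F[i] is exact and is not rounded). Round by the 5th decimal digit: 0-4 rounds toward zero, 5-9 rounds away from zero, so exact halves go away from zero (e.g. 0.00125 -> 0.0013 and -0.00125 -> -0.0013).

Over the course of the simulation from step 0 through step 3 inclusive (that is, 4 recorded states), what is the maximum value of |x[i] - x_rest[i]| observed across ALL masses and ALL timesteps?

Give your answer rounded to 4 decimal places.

Answer: 1.0001

Derivation:
Step 0: x=[4.0000 5.0000] v=[0.0000 0.0000]
Step 1: x=[3.6250 5.5000] v=[-0.7500 1.0000]
Step 2: x=[3.0313 6.2813] v=[-1.1875 1.5625]
Step 3: x=[2.4649 7.0001] v=[-1.1328 1.4375]
Max displacement = 1.0001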